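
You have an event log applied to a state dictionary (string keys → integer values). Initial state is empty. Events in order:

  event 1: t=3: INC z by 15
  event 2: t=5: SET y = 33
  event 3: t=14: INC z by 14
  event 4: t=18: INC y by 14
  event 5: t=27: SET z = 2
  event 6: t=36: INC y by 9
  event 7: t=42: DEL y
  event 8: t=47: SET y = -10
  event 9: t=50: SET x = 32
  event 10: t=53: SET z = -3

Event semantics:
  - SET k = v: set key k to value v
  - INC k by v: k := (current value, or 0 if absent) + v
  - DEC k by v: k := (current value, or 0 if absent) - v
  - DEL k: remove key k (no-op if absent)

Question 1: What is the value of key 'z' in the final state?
Track key 'z' through all 10 events:
  event 1 (t=3: INC z by 15): z (absent) -> 15
  event 2 (t=5: SET y = 33): z unchanged
  event 3 (t=14: INC z by 14): z 15 -> 29
  event 4 (t=18: INC y by 14): z unchanged
  event 5 (t=27: SET z = 2): z 29 -> 2
  event 6 (t=36: INC y by 9): z unchanged
  event 7 (t=42: DEL y): z unchanged
  event 8 (t=47: SET y = -10): z unchanged
  event 9 (t=50: SET x = 32): z unchanged
  event 10 (t=53: SET z = -3): z 2 -> -3
Final: z = -3

Answer: -3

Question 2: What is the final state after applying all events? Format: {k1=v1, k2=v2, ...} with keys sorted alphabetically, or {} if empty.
  after event 1 (t=3: INC z by 15): {z=15}
  after event 2 (t=5: SET y = 33): {y=33, z=15}
  after event 3 (t=14: INC z by 14): {y=33, z=29}
  after event 4 (t=18: INC y by 14): {y=47, z=29}
  after event 5 (t=27: SET z = 2): {y=47, z=2}
  after event 6 (t=36: INC y by 9): {y=56, z=2}
  after event 7 (t=42: DEL y): {z=2}
  after event 8 (t=47: SET y = -10): {y=-10, z=2}
  after event 9 (t=50: SET x = 32): {x=32, y=-10, z=2}
  after event 10 (t=53: SET z = -3): {x=32, y=-10, z=-3}

Answer: {x=32, y=-10, z=-3}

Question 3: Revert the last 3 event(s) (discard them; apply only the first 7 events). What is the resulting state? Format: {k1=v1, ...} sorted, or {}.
Answer: {z=2}

Derivation:
Keep first 7 events (discard last 3):
  after event 1 (t=3: INC z by 15): {z=15}
  after event 2 (t=5: SET y = 33): {y=33, z=15}
  after event 3 (t=14: INC z by 14): {y=33, z=29}
  after event 4 (t=18: INC y by 14): {y=47, z=29}
  after event 5 (t=27: SET z = 2): {y=47, z=2}
  after event 6 (t=36: INC y by 9): {y=56, z=2}
  after event 7 (t=42: DEL y): {z=2}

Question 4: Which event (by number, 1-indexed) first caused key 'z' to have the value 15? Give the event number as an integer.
Answer: 1

Derivation:
Looking for first event where z becomes 15:
  event 1: z (absent) -> 15  <-- first match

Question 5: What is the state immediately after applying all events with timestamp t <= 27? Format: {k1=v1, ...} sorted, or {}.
Apply events with t <= 27 (5 events):
  after event 1 (t=3: INC z by 15): {z=15}
  after event 2 (t=5: SET y = 33): {y=33, z=15}
  after event 3 (t=14: INC z by 14): {y=33, z=29}
  after event 4 (t=18: INC y by 14): {y=47, z=29}
  after event 5 (t=27: SET z = 2): {y=47, z=2}

Answer: {y=47, z=2}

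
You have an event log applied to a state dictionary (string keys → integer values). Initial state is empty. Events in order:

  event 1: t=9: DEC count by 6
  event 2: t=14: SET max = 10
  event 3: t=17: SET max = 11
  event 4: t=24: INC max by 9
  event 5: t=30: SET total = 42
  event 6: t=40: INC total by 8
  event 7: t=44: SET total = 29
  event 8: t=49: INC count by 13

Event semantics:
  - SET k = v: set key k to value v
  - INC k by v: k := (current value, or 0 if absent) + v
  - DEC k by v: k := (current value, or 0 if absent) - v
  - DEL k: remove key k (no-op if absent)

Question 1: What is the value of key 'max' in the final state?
Track key 'max' through all 8 events:
  event 1 (t=9: DEC count by 6): max unchanged
  event 2 (t=14: SET max = 10): max (absent) -> 10
  event 3 (t=17: SET max = 11): max 10 -> 11
  event 4 (t=24: INC max by 9): max 11 -> 20
  event 5 (t=30: SET total = 42): max unchanged
  event 6 (t=40: INC total by 8): max unchanged
  event 7 (t=44: SET total = 29): max unchanged
  event 8 (t=49: INC count by 13): max unchanged
Final: max = 20

Answer: 20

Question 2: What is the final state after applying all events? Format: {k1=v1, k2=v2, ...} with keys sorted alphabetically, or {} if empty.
  after event 1 (t=9: DEC count by 6): {count=-6}
  after event 2 (t=14: SET max = 10): {count=-6, max=10}
  after event 3 (t=17: SET max = 11): {count=-6, max=11}
  after event 4 (t=24: INC max by 9): {count=-6, max=20}
  after event 5 (t=30: SET total = 42): {count=-6, max=20, total=42}
  after event 6 (t=40: INC total by 8): {count=-6, max=20, total=50}
  after event 7 (t=44: SET total = 29): {count=-6, max=20, total=29}
  after event 8 (t=49: INC count by 13): {count=7, max=20, total=29}

Answer: {count=7, max=20, total=29}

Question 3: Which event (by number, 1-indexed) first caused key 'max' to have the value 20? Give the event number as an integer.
Looking for first event where max becomes 20:
  event 2: max = 10
  event 3: max = 11
  event 4: max 11 -> 20  <-- first match

Answer: 4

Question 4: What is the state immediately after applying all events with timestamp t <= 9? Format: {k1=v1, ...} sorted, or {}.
Apply events with t <= 9 (1 events):
  after event 1 (t=9: DEC count by 6): {count=-6}

Answer: {count=-6}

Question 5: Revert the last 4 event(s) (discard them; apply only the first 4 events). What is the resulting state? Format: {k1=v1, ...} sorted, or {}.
Keep first 4 events (discard last 4):
  after event 1 (t=9: DEC count by 6): {count=-6}
  after event 2 (t=14: SET max = 10): {count=-6, max=10}
  after event 3 (t=17: SET max = 11): {count=-6, max=11}
  after event 4 (t=24: INC max by 9): {count=-6, max=20}

Answer: {count=-6, max=20}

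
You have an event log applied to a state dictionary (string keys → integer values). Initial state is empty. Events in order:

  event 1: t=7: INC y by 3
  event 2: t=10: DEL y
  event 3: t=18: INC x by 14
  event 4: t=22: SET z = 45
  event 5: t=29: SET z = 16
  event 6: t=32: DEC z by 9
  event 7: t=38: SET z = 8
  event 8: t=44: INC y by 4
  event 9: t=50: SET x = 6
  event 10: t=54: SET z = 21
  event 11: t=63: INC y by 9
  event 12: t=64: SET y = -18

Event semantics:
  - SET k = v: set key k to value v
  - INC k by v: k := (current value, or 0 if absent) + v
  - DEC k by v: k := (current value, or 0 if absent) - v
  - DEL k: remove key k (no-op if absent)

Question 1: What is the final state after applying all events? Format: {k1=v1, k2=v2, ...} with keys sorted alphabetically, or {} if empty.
  after event 1 (t=7: INC y by 3): {y=3}
  after event 2 (t=10: DEL y): {}
  after event 3 (t=18: INC x by 14): {x=14}
  after event 4 (t=22: SET z = 45): {x=14, z=45}
  after event 5 (t=29: SET z = 16): {x=14, z=16}
  after event 6 (t=32: DEC z by 9): {x=14, z=7}
  after event 7 (t=38: SET z = 8): {x=14, z=8}
  after event 8 (t=44: INC y by 4): {x=14, y=4, z=8}
  after event 9 (t=50: SET x = 6): {x=6, y=4, z=8}
  after event 10 (t=54: SET z = 21): {x=6, y=4, z=21}
  after event 11 (t=63: INC y by 9): {x=6, y=13, z=21}
  after event 12 (t=64: SET y = -18): {x=6, y=-18, z=21}

Answer: {x=6, y=-18, z=21}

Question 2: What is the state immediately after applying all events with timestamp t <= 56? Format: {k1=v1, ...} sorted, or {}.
Apply events with t <= 56 (10 events):
  after event 1 (t=7: INC y by 3): {y=3}
  after event 2 (t=10: DEL y): {}
  after event 3 (t=18: INC x by 14): {x=14}
  after event 4 (t=22: SET z = 45): {x=14, z=45}
  after event 5 (t=29: SET z = 16): {x=14, z=16}
  after event 6 (t=32: DEC z by 9): {x=14, z=7}
  after event 7 (t=38: SET z = 8): {x=14, z=8}
  after event 8 (t=44: INC y by 4): {x=14, y=4, z=8}
  after event 9 (t=50: SET x = 6): {x=6, y=4, z=8}
  after event 10 (t=54: SET z = 21): {x=6, y=4, z=21}

Answer: {x=6, y=4, z=21}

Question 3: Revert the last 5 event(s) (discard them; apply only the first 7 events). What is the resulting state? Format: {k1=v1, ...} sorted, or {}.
Keep first 7 events (discard last 5):
  after event 1 (t=7: INC y by 3): {y=3}
  after event 2 (t=10: DEL y): {}
  after event 3 (t=18: INC x by 14): {x=14}
  after event 4 (t=22: SET z = 45): {x=14, z=45}
  after event 5 (t=29: SET z = 16): {x=14, z=16}
  after event 6 (t=32: DEC z by 9): {x=14, z=7}
  after event 7 (t=38: SET z = 8): {x=14, z=8}

Answer: {x=14, z=8}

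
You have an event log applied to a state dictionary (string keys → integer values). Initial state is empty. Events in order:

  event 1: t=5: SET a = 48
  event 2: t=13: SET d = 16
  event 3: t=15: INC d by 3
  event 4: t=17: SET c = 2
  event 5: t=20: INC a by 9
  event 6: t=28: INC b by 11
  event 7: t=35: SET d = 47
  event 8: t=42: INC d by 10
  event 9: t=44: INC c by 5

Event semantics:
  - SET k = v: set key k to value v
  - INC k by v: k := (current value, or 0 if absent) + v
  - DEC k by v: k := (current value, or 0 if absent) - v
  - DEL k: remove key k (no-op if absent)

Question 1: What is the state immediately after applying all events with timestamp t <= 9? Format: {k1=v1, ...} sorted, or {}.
Answer: {a=48}

Derivation:
Apply events with t <= 9 (1 events):
  after event 1 (t=5: SET a = 48): {a=48}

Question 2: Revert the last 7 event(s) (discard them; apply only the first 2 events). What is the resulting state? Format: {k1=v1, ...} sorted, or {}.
Keep first 2 events (discard last 7):
  after event 1 (t=5: SET a = 48): {a=48}
  after event 2 (t=13: SET d = 16): {a=48, d=16}

Answer: {a=48, d=16}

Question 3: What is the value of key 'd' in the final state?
Track key 'd' through all 9 events:
  event 1 (t=5: SET a = 48): d unchanged
  event 2 (t=13: SET d = 16): d (absent) -> 16
  event 3 (t=15: INC d by 3): d 16 -> 19
  event 4 (t=17: SET c = 2): d unchanged
  event 5 (t=20: INC a by 9): d unchanged
  event 6 (t=28: INC b by 11): d unchanged
  event 7 (t=35: SET d = 47): d 19 -> 47
  event 8 (t=42: INC d by 10): d 47 -> 57
  event 9 (t=44: INC c by 5): d unchanged
Final: d = 57

Answer: 57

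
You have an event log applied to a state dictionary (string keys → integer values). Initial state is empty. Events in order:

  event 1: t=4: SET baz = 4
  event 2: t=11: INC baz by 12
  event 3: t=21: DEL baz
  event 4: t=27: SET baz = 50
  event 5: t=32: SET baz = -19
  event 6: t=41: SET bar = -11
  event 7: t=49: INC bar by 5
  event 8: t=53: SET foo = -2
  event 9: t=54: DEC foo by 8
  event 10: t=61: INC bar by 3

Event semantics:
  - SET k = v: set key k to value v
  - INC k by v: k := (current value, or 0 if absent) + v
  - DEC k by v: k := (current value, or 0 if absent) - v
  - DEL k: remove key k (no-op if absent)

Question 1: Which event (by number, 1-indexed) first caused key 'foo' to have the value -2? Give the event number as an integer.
Looking for first event where foo becomes -2:
  event 8: foo (absent) -> -2  <-- first match

Answer: 8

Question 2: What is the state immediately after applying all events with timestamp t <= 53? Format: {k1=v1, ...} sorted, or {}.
Answer: {bar=-6, baz=-19, foo=-2}

Derivation:
Apply events with t <= 53 (8 events):
  after event 1 (t=4: SET baz = 4): {baz=4}
  after event 2 (t=11: INC baz by 12): {baz=16}
  after event 3 (t=21: DEL baz): {}
  after event 4 (t=27: SET baz = 50): {baz=50}
  after event 5 (t=32: SET baz = -19): {baz=-19}
  after event 6 (t=41: SET bar = -11): {bar=-11, baz=-19}
  after event 7 (t=49: INC bar by 5): {bar=-6, baz=-19}
  after event 8 (t=53: SET foo = -2): {bar=-6, baz=-19, foo=-2}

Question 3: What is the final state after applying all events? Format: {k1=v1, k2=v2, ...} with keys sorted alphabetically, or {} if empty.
  after event 1 (t=4: SET baz = 4): {baz=4}
  after event 2 (t=11: INC baz by 12): {baz=16}
  after event 3 (t=21: DEL baz): {}
  after event 4 (t=27: SET baz = 50): {baz=50}
  after event 5 (t=32: SET baz = -19): {baz=-19}
  after event 6 (t=41: SET bar = -11): {bar=-11, baz=-19}
  after event 7 (t=49: INC bar by 5): {bar=-6, baz=-19}
  after event 8 (t=53: SET foo = -2): {bar=-6, baz=-19, foo=-2}
  after event 9 (t=54: DEC foo by 8): {bar=-6, baz=-19, foo=-10}
  after event 10 (t=61: INC bar by 3): {bar=-3, baz=-19, foo=-10}

Answer: {bar=-3, baz=-19, foo=-10}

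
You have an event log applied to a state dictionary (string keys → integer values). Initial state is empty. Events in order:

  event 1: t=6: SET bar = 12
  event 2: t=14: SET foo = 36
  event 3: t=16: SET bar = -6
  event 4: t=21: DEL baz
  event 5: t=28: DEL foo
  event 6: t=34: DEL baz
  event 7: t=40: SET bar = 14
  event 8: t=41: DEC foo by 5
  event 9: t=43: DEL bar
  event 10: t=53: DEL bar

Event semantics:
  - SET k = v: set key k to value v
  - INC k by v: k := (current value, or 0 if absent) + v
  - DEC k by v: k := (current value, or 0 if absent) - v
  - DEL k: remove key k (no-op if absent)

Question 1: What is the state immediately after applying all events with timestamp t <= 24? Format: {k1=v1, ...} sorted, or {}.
Apply events with t <= 24 (4 events):
  after event 1 (t=6: SET bar = 12): {bar=12}
  after event 2 (t=14: SET foo = 36): {bar=12, foo=36}
  after event 3 (t=16: SET bar = -6): {bar=-6, foo=36}
  after event 4 (t=21: DEL baz): {bar=-6, foo=36}

Answer: {bar=-6, foo=36}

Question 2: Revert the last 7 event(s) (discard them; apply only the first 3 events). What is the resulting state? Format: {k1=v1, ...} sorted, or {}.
Answer: {bar=-6, foo=36}

Derivation:
Keep first 3 events (discard last 7):
  after event 1 (t=6: SET bar = 12): {bar=12}
  after event 2 (t=14: SET foo = 36): {bar=12, foo=36}
  after event 3 (t=16: SET bar = -6): {bar=-6, foo=36}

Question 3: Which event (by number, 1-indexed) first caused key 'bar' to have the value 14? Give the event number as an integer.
Looking for first event where bar becomes 14:
  event 1: bar = 12
  event 2: bar = 12
  event 3: bar = -6
  event 4: bar = -6
  event 5: bar = -6
  event 6: bar = -6
  event 7: bar -6 -> 14  <-- first match

Answer: 7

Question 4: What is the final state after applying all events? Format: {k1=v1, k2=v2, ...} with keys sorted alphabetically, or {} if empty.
  after event 1 (t=6: SET bar = 12): {bar=12}
  after event 2 (t=14: SET foo = 36): {bar=12, foo=36}
  after event 3 (t=16: SET bar = -6): {bar=-6, foo=36}
  after event 4 (t=21: DEL baz): {bar=-6, foo=36}
  after event 5 (t=28: DEL foo): {bar=-6}
  after event 6 (t=34: DEL baz): {bar=-6}
  after event 7 (t=40: SET bar = 14): {bar=14}
  after event 8 (t=41: DEC foo by 5): {bar=14, foo=-5}
  after event 9 (t=43: DEL bar): {foo=-5}
  after event 10 (t=53: DEL bar): {foo=-5}

Answer: {foo=-5}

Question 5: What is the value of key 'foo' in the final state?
Answer: -5

Derivation:
Track key 'foo' through all 10 events:
  event 1 (t=6: SET bar = 12): foo unchanged
  event 2 (t=14: SET foo = 36): foo (absent) -> 36
  event 3 (t=16: SET bar = -6): foo unchanged
  event 4 (t=21: DEL baz): foo unchanged
  event 5 (t=28: DEL foo): foo 36 -> (absent)
  event 6 (t=34: DEL baz): foo unchanged
  event 7 (t=40: SET bar = 14): foo unchanged
  event 8 (t=41: DEC foo by 5): foo (absent) -> -5
  event 9 (t=43: DEL bar): foo unchanged
  event 10 (t=53: DEL bar): foo unchanged
Final: foo = -5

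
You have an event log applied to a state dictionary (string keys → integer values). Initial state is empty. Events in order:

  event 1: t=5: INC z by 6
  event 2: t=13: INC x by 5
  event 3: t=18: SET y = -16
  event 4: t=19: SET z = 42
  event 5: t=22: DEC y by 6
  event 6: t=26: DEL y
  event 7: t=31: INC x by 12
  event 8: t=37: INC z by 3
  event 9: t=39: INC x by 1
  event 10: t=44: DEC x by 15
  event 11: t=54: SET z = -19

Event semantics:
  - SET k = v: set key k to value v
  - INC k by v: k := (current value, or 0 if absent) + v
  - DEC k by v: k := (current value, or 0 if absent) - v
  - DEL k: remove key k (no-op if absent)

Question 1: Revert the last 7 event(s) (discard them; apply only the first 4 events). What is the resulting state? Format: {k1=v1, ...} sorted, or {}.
Keep first 4 events (discard last 7):
  after event 1 (t=5: INC z by 6): {z=6}
  after event 2 (t=13: INC x by 5): {x=5, z=6}
  after event 3 (t=18: SET y = -16): {x=5, y=-16, z=6}
  after event 4 (t=19: SET z = 42): {x=5, y=-16, z=42}

Answer: {x=5, y=-16, z=42}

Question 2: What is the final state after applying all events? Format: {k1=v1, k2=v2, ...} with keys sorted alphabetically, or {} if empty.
  after event 1 (t=5: INC z by 6): {z=6}
  after event 2 (t=13: INC x by 5): {x=5, z=6}
  after event 3 (t=18: SET y = -16): {x=5, y=-16, z=6}
  after event 4 (t=19: SET z = 42): {x=5, y=-16, z=42}
  after event 5 (t=22: DEC y by 6): {x=5, y=-22, z=42}
  after event 6 (t=26: DEL y): {x=5, z=42}
  after event 7 (t=31: INC x by 12): {x=17, z=42}
  after event 8 (t=37: INC z by 3): {x=17, z=45}
  after event 9 (t=39: INC x by 1): {x=18, z=45}
  after event 10 (t=44: DEC x by 15): {x=3, z=45}
  after event 11 (t=54: SET z = -19): {x=3, z=-19}

Answer: {x=3, z=-19}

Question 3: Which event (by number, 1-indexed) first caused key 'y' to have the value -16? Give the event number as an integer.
Looking for first event where y becomes -16:
  event 3: y (absent) -> -16  <-- first match

Answer: 3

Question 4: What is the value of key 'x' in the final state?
Answer: 3

Derivation:
Track key 'x' through all 11 events:
  event 1 (t=5: INC z by 6): x unchanged
  event 2 (t=13: INC x by 5): x (absent) -> 5
  event 3 (t=18: SET y = -16): x unchanged
  event 4 (t=19: SET z = 42): x unchanged
  event 5 (t=22: DEC y by 6): x unchanged
  event 6 (t=26: DEL y): x unchanged
  event 7 (t=31: INC x by 12): x 5 -> 17
  event 8 (t=37: INC z by 3): x unchanged
  event 9 (t=39: INC x by 1): x 17 -> 18
  event 10 (t=44: DEC x by 15): x 18 -> 3
  event 11 (t=54: SET z = -19): x unchanged
Final: x = 3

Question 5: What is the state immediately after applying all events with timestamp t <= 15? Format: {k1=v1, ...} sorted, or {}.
Apply events with t <= 15 (2 events):
  after event 1 (t=5: INC z by 6): {z=6}
  after event 2 (t=13: INC x by 5): {x=5, z=6}

Answer: {x=5, z=6}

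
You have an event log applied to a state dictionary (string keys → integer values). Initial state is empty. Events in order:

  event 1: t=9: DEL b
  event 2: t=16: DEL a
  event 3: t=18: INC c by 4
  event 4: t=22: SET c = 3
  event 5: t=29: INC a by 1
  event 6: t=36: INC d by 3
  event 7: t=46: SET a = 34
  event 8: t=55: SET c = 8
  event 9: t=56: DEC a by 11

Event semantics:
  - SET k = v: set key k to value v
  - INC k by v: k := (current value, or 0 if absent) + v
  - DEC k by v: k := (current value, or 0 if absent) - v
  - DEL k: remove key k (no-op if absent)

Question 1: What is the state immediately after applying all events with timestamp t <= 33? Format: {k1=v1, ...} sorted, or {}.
Apply events with t <= 33 (5 events):
  after event 1 (t=9: DEL b): {}
  after event 2 (t=16: DEL a): {}
  after event 3 (t=18: INC c by 4): {c=4}
  after event 4 (t=22: SET c = 3): {c=3}
  after event 5 (t=29: INC a by 1): {a=1, c=3}

Answer: {a=1, c=3}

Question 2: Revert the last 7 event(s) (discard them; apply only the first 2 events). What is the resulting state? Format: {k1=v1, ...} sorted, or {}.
Answer: {}

Derivation:
Keep first 2 events (discard last 7):
  after event 1 (t=9: DEL b): {}
  after event 2 (t=16: DEL a): {}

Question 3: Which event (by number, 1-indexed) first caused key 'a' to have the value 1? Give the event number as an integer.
Answer: 5

Derivation:
Looking for first event where a becomes 1:
  event 5: a (absent) -> 1  <-- first match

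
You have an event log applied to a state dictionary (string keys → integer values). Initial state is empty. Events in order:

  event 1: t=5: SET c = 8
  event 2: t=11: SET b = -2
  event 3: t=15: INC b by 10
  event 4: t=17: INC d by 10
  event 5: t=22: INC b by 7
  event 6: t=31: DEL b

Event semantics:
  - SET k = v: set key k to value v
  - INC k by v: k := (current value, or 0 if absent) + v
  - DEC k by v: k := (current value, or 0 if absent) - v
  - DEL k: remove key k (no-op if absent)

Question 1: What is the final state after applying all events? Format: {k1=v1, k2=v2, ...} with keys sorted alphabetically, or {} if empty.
Answer: {c=8, d=10}

Derivation:
  after event 1 (t=5: SET c = 8): {c=8}
  after event 2 (t=11: SET b = -2): {b=-2, c=8}
  after event 3 (t=15: INC b by 10): {b=8, c=8}
  after event 4 (t=17: INC d by 10): {b=8, c=8, d=10}
  after event 5 (t=22: INC b by 7): {b=15, c=8, d=10}
  after event 6 (t=31: DEL b): {c=8, d=10}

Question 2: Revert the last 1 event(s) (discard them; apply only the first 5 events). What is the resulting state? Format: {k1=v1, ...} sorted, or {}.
Keep first 5 events (discard last 1):
  after event 1 (t=5: SET c = 8): {c=8}
  after event 2 (t=11: SET b = -2): {b=-2, c=8}
  after event 3 (t=15: INC b by 10): {b=8, c=8}
  after event 4 (t=17: INC d by 10): {b=8, c=8, d=10}
  after event 5 (t=22: INC b by 7): {b=15, c=8, d=10}

Answer: {b=15, c=8, d=10}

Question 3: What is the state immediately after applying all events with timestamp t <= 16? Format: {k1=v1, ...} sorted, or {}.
Answer: {b=8, c=8}

Derivation:
Apply events with t <= 16 (3 events):
  after event 1 (t=5: SET c = 8): {c=8}
  after event 2 (t=11: SET b = -2): {b=-2, c=8}
  after event 3 (t=15: INC b by 10): {b=8, c=8}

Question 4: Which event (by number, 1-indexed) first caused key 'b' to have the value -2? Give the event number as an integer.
Looking for first event where b becomes -2:
  event 2: b (absent) -> -2  <-- first match

Answer: 2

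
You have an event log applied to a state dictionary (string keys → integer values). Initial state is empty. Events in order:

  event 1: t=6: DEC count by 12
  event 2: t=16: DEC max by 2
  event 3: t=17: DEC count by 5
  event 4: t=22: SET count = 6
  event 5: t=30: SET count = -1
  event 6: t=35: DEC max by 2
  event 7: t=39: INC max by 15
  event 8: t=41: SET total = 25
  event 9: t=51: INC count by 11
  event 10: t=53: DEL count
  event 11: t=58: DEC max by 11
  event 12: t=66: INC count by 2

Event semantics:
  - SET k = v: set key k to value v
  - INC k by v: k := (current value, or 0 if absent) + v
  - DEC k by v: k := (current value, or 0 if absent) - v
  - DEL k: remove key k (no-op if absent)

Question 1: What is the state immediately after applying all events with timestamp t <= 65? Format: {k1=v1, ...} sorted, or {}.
Answer: {max=0, total=25}

Derivation:
Apply events with t <= 65 (11 events):
  after event 1 (t=6: DEC count by 12): {count=-12}
  after event 2 (t=16: DEC max by 2): {count=-12, max=-2}
  after event 3 (t=17: DEC count by 5): {count=-17, max=-2}
  after event 4 (t=22: SET count = 6): {count=6, max=-2}
  after event 5 (t=30: SET count = -1): {count=-1, max=-2}
  after event 6 (t=35: DEC max by 2): {count=-1, max=-4}
  after event 7 (t=39: INC max by 15): {count=-1, max=11}
  after event 8 (t=41: SET total = 25): {count=-1, max=11, total=25}
  after event 9 (t=51: INC count by 11): {count=10, max=11, total=25}
  after event 10 (t=53: DEL count): {max=11, total=25}
  after event 11 (t=58: DEC max by 11): {max=0, total=25}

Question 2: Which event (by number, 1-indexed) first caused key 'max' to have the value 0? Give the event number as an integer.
Looking for first event where max becomes 0:
  event 2: max = -2
  event 3: max = -2
  event 4: max = -2
  event 5: max = -2
  event 6: max = -4
  event 7: max = 11
  event 8: max = 11
  event 9: max = 11
  event 10: max = 11
  event 11: max 11 -> 0  <-- first match

Answer: 11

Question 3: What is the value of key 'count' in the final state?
Answer: 2

Derivation:
Track key 'count' through all 12 events:
  event 1 (t=6: DEC count by 12): count (absent) -> -12
  event 2 (t=16: DEC max by 2): count unchanged
  event 3 (t=17: DEC count by 5): count -12 -> -17
  event 4 (t=22: SET count = 6): count -17 -> 6
  event 5 (t=30: SET count = -1): count 6 -> -1
  event 6 (t=35: DEC max by 2): count unchanged
  event 7 (t=39: INC max by 15): count unchanged
  event 8 (t=41: SET total = 25): count unchanged
  event 9 (t=51: INC count by 11): count -1 -> 10
  event 10 (t=53: DEL count): count 10 -> (absent)
  event 11 (t=58: DEC max by 11): count unchanged
  event 12 (t=66: INC count by 2): count (absent) -> 2
Final: count = 2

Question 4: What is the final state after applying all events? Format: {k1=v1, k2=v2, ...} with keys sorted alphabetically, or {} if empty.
Answer: {count=2, max=0, total=25}

Derivation:
  after event 1 (t=6: DEC count by 12): {count=-12}
  after event 2 (t=16: DEC max by 2): {count=-12, max=-2}
  after event 3 (t=17: DEC count by 5): {count=-17, max=-2}
  after event 4 (t=22: SET count = 6): {count=6, max=-2}
  after event 5 (t=30: SET count = -1): {count=-1, max=-2}
  after event 6 (t=35: DEC max by 2): {count=-1, max=-4}
  after event 7 (t=39: INC max by 15): {count=-1, max=11}
  after event 8 (t=41: SET total = 25): {count=-1, max=11, total=25}
  after event 9 (t=51: INC count by 11): {count=10, max=11, total=25}
  after event 10 (t=53: DEL count): {max=11, total=25}
  after event 11 (t=58: DEC max by 11): {max=0, total=25}
  after event 12 (t=66: INC count by 2): {count=2, max=0, total=25}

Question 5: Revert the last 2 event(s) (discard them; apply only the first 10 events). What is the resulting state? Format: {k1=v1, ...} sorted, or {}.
Keep first 10 events (discard last 2):
  after event 1 (t=6: DEC count by 12): {count=-12}
  after event 2 (t=16: DEC max by 2): {count=-12, max=-2}
  after event 3 (t=17: DEC count by 5): {count=-17, max=-2}
  after event 4 (t=22: SET count = 6): {count=6, max=-2}
  after event 5 (t=30: SET count = -1): {count=-1, max=-2}
  after event 6 (t=35: DEC max by 2): {count=-1, max=-4}
  after event 7 (t=39: INC max by 15): {count=-1, max=11}
  after event 8 (t=41: SET total = 25): {count=-1, max=11, total=25}
  after event 9 (t=51: INC count by 11): {count=10, max=11, total=25}
  after event 10 (t=53: DEL count): {max=11, total=25}

Answer: {max=11, total=25}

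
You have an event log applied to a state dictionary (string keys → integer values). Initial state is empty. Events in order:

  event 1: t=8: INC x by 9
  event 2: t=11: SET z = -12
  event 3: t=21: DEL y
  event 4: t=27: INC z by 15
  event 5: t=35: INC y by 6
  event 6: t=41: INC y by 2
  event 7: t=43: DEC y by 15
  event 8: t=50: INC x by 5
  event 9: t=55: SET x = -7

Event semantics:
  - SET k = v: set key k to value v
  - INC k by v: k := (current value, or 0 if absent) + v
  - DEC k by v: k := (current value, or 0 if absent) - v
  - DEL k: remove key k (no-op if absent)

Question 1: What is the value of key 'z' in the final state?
Track key 'z' through all 9 events:
  event 1 (t=8: INC x by 9): z unchanged
  event 2 (t=11: SET z = -12): z (absent) -> -12
  event 3 (t=21: DEL y): z unchanged
  event 4 (t=27: INC z by 15): z -12 -> 3
  event 5 (t=35: INC y by 6): z unchanged
  event 6 (t=41: INC y by 2): z unchanged
  event 7 (t=43: DEC y by 15): z unchanged
  event 8 (t=50: INC x by 5): z unchanged
  event 9 (t=55: SET x = -7): z unchanged
Final: z = 3

Answer: 3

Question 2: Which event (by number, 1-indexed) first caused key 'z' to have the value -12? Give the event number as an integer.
Looking for first event where z becomes -12:
  event 2: z (absent) -> -12  <-- first match

Answer: 2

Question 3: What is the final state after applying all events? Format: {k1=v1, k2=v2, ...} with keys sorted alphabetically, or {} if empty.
  after event 1 (t=8: INC x by 9): {x=9}
  after event 2 (t=11: SET z = -12): {x=9, z=-12}
  after event 3 (t=21: DEL y): {x=9, z=-12}
  after event 4 (t=27: INC z by 15): {x=9, z=3}
  after event 5 (t=35: INC y by 6): {x=9, y=6, z=3}
  after event 6 (t=41: INC y by 2): {x=9, y=8, z=3}
  after event 7 (t=43: DEC y by 15): {x=9, y=-7, z=3}
  after event 8 (t=50: INC x by 5): {x=14, y=-7, z=3}
  after event 9 (t=55: SET x = -7): {x=-7, y=-7, z=3}

Answer: {x=-7, y=-7, z=3}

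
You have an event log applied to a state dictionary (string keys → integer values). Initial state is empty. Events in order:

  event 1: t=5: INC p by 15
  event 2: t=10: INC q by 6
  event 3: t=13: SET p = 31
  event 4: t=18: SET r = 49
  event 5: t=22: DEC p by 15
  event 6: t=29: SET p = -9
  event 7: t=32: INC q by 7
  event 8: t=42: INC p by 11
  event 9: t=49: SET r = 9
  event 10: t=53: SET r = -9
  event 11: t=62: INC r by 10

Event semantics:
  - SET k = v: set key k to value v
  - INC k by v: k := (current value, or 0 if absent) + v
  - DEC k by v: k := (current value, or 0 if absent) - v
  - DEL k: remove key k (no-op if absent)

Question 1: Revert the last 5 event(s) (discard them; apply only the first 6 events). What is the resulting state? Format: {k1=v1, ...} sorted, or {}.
Keep first 6 events (discard last 5):
  after event 1 (t=5: INC p by 15): {p=15}
  after event 2 (t=10: INC q by 6): {p=15, q=6}
  after event 3 (t=13: SET p = 31): {p=31, q=6}
  after event 4 (t=18: SET r = 49): {p=31, q=6, r=49}
  after event 5 (t=22: DEC p by 15): {p=16, q=6, r=49}
  after event 6 (t=29: SET p = -9): {p=-9, q=6, r=49}

Answer: {p=-9, q=6, r=49}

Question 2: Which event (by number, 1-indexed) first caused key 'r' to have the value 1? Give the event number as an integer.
Answer: 11

Derivation:
Looking for first event where r becomes 1:
  event 4: r = 49
  event 5: r = 49
  event 6: r = 49
  event 7: r = 49
  event 8: r = 49
  event 9: r = 9
  event 10: r = -9
  event 11: r -9 -> 1  <-- first match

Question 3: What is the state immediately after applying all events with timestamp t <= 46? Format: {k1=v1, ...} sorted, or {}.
Answer: {p=2, q=13, r=49}

Derivation:
Apply events with t <= 46 (8 events):
  after event 1 (t=5: INC p by 15): {p=15}
  after event 2 (t=10: INC q by 6): {p=15, q=6}
  after event 3 (t=13: SET p = 31): {p=31, q=6}
  after event 4 (t=18: SET r = 49): {p=31, q=6, r=49}
  after event 5 (t=22: DEC p by 15): {p=16, q=6, r=49}
  after event 6 (t=29: SET p = -9): {p=-9, q=6, r=49}
  after event 7 (t=32: INC q by 7): {p=-9, q=13, r=49}
  after event 8 (t=42: INC p by 11): {p=2, q=13, r=49}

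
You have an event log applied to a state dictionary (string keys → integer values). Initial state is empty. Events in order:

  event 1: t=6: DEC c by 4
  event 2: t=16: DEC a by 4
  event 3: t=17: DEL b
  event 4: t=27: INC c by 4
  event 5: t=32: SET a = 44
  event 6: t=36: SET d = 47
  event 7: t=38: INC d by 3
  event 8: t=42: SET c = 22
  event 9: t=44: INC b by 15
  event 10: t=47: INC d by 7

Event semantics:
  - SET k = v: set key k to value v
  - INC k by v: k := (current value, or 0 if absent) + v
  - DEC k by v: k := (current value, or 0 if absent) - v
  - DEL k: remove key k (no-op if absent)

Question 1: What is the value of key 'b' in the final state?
Track key 'b' through all 10 events:
  event 1 (t=6: DEC c by 4): b unchanged
  event 2 (t=16: DEC a by 4): b unchanged
  event 3 (t=17: DEL b): b (absent) -> (absent)
  event 4 (t=27: INC c by 4): b unchanged
  event 5 (t=32: SET a = 44): b unchanged
  event 6 (t=36: SET d = 47): b unchanged
  event 7 (t=38: INC d by 3): b unchanged
  event 8 (t=42: SET c = 22): b unchanged
  event 9 (t=44: INC b by 15): b (absent) -> 15
  event 10 (t=47: INC d by 7): b unchanged
Final: b = 15

Answer: 15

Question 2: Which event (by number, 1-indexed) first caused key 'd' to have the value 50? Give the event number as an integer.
Looking for first event where d becomes 50:
  event 6: d = 47
  event 7: d 47 -> 50  <-- first match

Answer: 7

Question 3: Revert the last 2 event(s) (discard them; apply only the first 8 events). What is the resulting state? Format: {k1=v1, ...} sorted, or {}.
Keep first 8 events (discard last 2):
  after event 1 (t=6: DEC c by 4): {c=-4}
  after event 2 (t=16: DEC a by 4): {a=-4, c=-4}
  after event 3 (t=17: DEL b): {a=-4, c=-4}
  after event 4 (t=27: INC c by 4): {a=-4, c=0}
  after event 5 (t=32: SET a = 44): {a=44, c=0}
  after event 6 (t=36: SET d = 47): {a=44, c=0, d=47}
  after event 7 (t=38: INC d by 3): {a=44, c=0, d=50}
  after event 8 (t=42: SET c = 22): {a=44, c=22, d=50}

Answer: {a=44, c=22, d=50}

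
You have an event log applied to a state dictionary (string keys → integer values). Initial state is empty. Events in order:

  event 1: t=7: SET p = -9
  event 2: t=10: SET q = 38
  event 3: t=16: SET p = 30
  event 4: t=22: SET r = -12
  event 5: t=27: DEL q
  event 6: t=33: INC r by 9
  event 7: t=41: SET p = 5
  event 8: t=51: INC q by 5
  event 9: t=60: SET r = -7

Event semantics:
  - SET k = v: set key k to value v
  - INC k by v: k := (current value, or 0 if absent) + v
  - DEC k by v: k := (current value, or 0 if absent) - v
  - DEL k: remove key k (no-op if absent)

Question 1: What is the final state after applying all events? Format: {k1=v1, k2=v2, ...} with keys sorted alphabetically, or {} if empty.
  after event 1 (t=7: SET p = -9): {p=-9}
  after event 2 (t=10: SET q = 38): {p=-9, q=38}
  after event 3 (t=16: SET p = 30): {p=30, q=38}
  after event 4 (t=22: SET r = -12): {p=30, q=38, r=-12}
  after event 5 (t=27: DEL q): {p=30, r=-12}
  after event 6 (t=33: INC r by 9): {p=30, r=-3}
  after event 7 (t=41: SET p = 5): {p=5, r=-3}
  after event 8 (t=51: INC q by 5): {p=5, q=5, r=-3}
  after event 9 (t=60: SET r = -7): {p=5, q=5, r=-7}

Answer: {p=5, q=5, r=-7}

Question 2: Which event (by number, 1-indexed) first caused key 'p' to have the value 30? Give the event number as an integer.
Answer: 3

Derivation:
Looking for first event where p becomes 30:
  event 1: p = -9
  event 2: p = -9
  event 3: p -9 -> 30  <-- first match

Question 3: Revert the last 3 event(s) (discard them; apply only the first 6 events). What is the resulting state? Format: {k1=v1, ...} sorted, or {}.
Answer: {p=30, r=-3}

Derivation:
Keep first 6 events (discard last 3):
  after event 1 (t=7: SET p = -9): {p=-9}
  after event 2 (t=10: SET q = 38): {p=-9, q=38}
  after event 3 (t=16: SET p = 30): {p=30, q=38}
  after event 4 (t=22: SET r = -12): {p=30, q=38, r=-12}
  after event 5 (t=27: DEL q): {p=30, r=-12}
  after event 6 (t=33: INC r by 9): {p=30, r=-3}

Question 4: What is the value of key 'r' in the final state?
Track key 'r' through all 9 events:
  event 1 (t=7: SET p = -9): r unchanged
  event 2 (t=10: SET q = 38): r unchanged
  event 3 (t=16: SET p = 30): r unchanged
  event 4 (t=22: SET r = -12): r (absent) -> -12
  event 5 (t=27: DEL q): r unchanged
  event 6 (t=33: INC r by 9): r -12 -> -3
  event 7 (t=41: SET p = 5): r unchanged
  event 8 (t=51: INC q by 5): r unchanged
  event 9 (t=60: SET r = -7): r -3 -> -7
Final: r = -7

Answer: -7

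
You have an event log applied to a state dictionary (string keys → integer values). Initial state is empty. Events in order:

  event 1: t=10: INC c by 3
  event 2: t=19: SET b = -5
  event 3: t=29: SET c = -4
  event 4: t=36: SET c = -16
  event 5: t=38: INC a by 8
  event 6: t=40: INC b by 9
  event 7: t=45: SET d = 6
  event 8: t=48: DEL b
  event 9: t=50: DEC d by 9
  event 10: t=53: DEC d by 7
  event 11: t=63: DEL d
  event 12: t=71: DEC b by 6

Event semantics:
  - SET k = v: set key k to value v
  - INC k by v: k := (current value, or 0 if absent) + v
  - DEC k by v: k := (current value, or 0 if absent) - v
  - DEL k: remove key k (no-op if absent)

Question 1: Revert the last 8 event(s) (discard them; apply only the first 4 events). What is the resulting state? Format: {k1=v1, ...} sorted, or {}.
Answer: {b=-5, c=-16}

Derivation:
Keep first 4 events (discard last 8):
  after event 1 (t=10: INC c by 3): {c=3}
  after event 2 (t=19: SET b = -5): {b=-5, c=3}
  after event 3 (t=29: SET c = -4): {b=-5, c=-4}
  after event 4 (t=36: SET c = -16): {b=-5, c=-16}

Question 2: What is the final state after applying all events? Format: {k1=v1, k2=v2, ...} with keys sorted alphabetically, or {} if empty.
  after event 1 (t=10: INC c by 3): {c=3}
  after event 2 (t=19: SET b = -5): {b=-5, c=3}
  after event 3 (t=29: SET c = -4): {b=-5, c=-4}
  after event 4 (t=36: SET c = -16): {b=-5, c=-16}
  after event 5 (t=38: INC a by 8): {a=8, b=-5, c=-16}
  after event 6 (t=40: INC b by 9): {a=8, b=4, c=-16}
  after event 7 (t=45: SET d = 6): {a=8, b=4, c=-16, d=6}
  after event 8 (t=48: DEL b): {a=8, c=-16, d=6}
  after event 9 (t=50: DEC d by 9): {a=8, c=-16, d=-3}
  after event 10 (t=53: DEC d by 7): {a=8, c=-16, d=-10}
  after event 11 (t=63: DEL d): {a=8, c=-16}
  after event 12 (t=71: DEC b by 6): {a=8, b=-6, c=-16}

Answer: {a=8, b=-6, c=-16}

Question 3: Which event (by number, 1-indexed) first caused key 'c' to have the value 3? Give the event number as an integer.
Looking for first event where c becomes 3:
  event 1: c (absent) -> 3  <-- first match

Answer: 1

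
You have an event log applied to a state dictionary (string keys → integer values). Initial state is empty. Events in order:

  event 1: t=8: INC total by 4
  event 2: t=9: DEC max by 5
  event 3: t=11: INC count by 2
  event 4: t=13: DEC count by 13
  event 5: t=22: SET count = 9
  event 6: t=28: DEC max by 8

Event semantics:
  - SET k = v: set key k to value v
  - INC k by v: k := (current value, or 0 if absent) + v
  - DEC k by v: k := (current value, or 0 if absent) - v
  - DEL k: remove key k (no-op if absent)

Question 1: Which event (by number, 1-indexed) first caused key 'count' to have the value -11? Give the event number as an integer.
Answer: 4

Derivation:
Looking for first event where count becomes -11:
  event 3: count = 2
  event 4: count 2 -> -11  <-- first match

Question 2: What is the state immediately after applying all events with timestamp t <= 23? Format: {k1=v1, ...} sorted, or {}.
Apply events with t <= 23 (5 events):
  after event 1 (t=8: INC total by 4): {total=4}
  after event 2 (t=9: DEC max by 5): {max=-5, total=4}
  after event 3 (t=11: INC count by 2): {count=2, max=-5, total=4}
  after event 4 (t=13: DEC count by 13): {count=-11, max=-5, total=4}
  after event 5 (t=22: SET count = 9): {count=9, max=-5, total=4}

Answer: {count=9, max=-5, total=4}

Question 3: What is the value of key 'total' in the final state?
Track key 'total' through all 6 events:
  event 1 (t=8: INC total by 4): total (absent) -> 4
  event 2 (t=9: DEC max by 5): total unchanged
  event 3 (t=11: INC count by 2): total unchanged
  event 4 (t=13: DEC count by 13): total unchanged
  event 5 (t=22: SET count = 9): total unchanged
  event 6 (t=28: DEC max by 8): total unchanged
Final: total = 4

Answer: 4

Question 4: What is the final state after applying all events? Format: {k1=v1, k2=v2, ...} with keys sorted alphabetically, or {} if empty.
  after event 1 (t=8: INC total by 4): {total=4}
  after event 2 (t=9: DEC max by 5): {max=-5, total=4}
  after event 3 (t=11: INC count by 2): {count=2, max=-5, total=4}
  after event 4 (t=13: DEC count by 13): {count=-11, max=-5, total=4}
  after event 5 (t=22: SET count = 9): {count=9, max=-5, total=4}
  after event 6 (t=28: DEC max by 8): {count=9, max=-13, total=4}

Answer: {count=9, max=-13, total=4}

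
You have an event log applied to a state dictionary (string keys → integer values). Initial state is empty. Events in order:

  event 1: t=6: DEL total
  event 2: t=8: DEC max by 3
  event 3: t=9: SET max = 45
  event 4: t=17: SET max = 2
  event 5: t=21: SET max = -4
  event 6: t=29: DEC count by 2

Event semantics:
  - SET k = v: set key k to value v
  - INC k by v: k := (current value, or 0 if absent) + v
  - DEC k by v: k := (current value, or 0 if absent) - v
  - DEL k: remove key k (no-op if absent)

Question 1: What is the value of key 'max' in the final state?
Track key 'max' through all 6 events:
  event 1 (t=6: DEL total): max unchanged
  event 2 (t=8: DEC max by 3): max (absent) -> -3
  event 3 (t=9: SET max = 45): max -3 -> 45
  event 4 (t=17: SET max = 2): max 45 -> 2
  event 5 (t=21: SET max = -4): max 2 -> -4
  event 6 (t=29: DEC count by 2): max unchanged
Final: max = -4

Answer: -4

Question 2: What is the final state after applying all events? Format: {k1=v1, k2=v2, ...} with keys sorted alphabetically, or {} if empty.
  after event 1 (t=6: DEL total): {}
  after event 2 (t=8: DEC max by 3): {max=-3}
  after event 3 (t=9: SET max = 45): {max=45}
  after event 4 (t=17: SET max = 2): {max=2}
  after event 5 (t=21: SET max = -4): {max=-4}
  after event 6 (t=29: DEC count by 2): {count=-2, max=-4}

Answer: {count=-2, max=-4}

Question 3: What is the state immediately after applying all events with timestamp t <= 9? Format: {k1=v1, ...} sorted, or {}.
Apply events with t <= 9 (3 events):
  after event 1 (t=6: DEL total): {}
  after event 2 (t=8: DEC max by 3): {max=-3}
  after event 3 (t=9: SET max = 45): {max=45}

Answer: {max=45}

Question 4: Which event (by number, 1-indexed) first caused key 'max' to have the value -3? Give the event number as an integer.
Answer: 2

Derivation:
Looking for first event where max becomes -3:
  event 2: max (absent) -> -3  <-- first match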